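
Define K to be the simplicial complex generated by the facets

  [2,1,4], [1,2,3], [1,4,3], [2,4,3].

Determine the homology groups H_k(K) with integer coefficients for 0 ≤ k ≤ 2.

Order the vertices as 1 < 2 < 3 < 4. Listing each simplex with vertices in this order, K has dimension 2 with simplices:

  0-simplices (4): [1], [2], [3], [4]
  1-simplices (6): [1,2], [1,3], [1,4], [2,3], [2,4], [3,4]
  2-simplices (4): [1,2,3], [1,2,4], [1,3,4], [2,3,4]

so the chain groups are C_0 ≅ Z^4, C_1 ≅ Z^6, C_2 ≅ Z^4.

∂_1: C_1 → C_0 maps an edge to its endpoints' difference, ∂[p,q] = q − p. For instance
  ∂[1,3] = [3] − [1].
The resulting 4×6 matrix has rank 3, and its Smith normal form has invariant factors (1,1,1).

Boundary ∂_2: C_2 → C_1 sends each 2-simplex [p,q,r] to [q,r] − [p,r] + [p,q]. For instance
  ∂[1,2,3] = [2,3] − [1,3] + [1,2],
  ∂[2,3,4] = [3,4] − [2,4] + [2,3].
The resulting 6×4 matrix has rank 3, and its Smith normal form has invariant factors (1,1,1).

Computing H_k = (kernel of ∂_k) / (image of ∂_{k+1}):

  H_0: rank C_0 − rank ∂_1 = 4 − 3 = 1, and the invariant factors of ∂_1 are all 1, so H_0 = Z.
  H_1: rank ker ∂_1 − rank ∂_2 = (6 − 3) − 3 = 0, and the invariant factors of ∂_2 are all 1, so H_1 = 0.
  H_2: rank ker ∂_2 − rank ∂_3 = (4 − 3) − 0 = 1, and there is no ∂_3, so H_2 = Z.

H_0 ≅ Z,  H_1 = 0,  H_2 ≅ Z.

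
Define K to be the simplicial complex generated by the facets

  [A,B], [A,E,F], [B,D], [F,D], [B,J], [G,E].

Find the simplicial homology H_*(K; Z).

H_0 = Z,  H_1 = Z,  H_2 = 0.

K has 7 vertices, 8 edges, 1 triangle.
rank ∂_0 = 0, rank ∂_1 = 6 ⇒ b_0 = 7 − 0 − 6 = 1; all invariant factors of ∂_1 are 1 so no torsion. So H_0 = Z.
rank ∂_1 = 6, rank ∂_2 = 1 ⇒ b_1 = 8 − 6 − 1 = 1; all invariant factors of ∂_2 are 1 so no torsion. So H_1 = Z.
rank ∂_2 = 1, rank ∂_3 = 0 ⇒ b_2 = 1 − 1 − 0 = 0. So H_2 = 0.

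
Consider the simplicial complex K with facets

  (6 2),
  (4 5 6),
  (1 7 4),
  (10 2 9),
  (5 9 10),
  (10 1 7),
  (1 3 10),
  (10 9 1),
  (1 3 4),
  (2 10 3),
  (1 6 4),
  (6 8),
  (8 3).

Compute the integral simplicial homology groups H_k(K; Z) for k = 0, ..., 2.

We work with the vertex ordering 1 < 2 < 3 < 4 < 5 < 6 < 7 < 8 < 9 < 10. The simplices of K, each written with vertices in increasing order, are:

  0-simplices (10): [1], [2], [3], [4], [5], [6], [7], [8], [9], [10]
  1-simplices (22): [1,3], [1,4], [1,6], [1,7], [1,9], [1,10], [2,3], [2,6], [2,9], [2,10], [3,4], [3,8], [3,10], [4,5], [4,6], [4,7], [5,6], [5,9], [5,10], [6,8], [7,10], [9,10]
  2-simplices (10): [1,3,4], [1,3,10], [1,4,6], [1,4,7], [1,7,10], [1,9,10], [2,3,10], [2,9,10], [4,5,6], [5,9,10]

giving chain groups C_0 ≅ Z^10, C_1 ≅ Z^22, C_2 ≅ Z^10.

The boundary map ∂_1: C_1 → C_0 maps an edge to its endpoints' difference, ∂[p,q] = q − p.
The resulting 10×22 matrix has rank 9, and its Smith normal form has invariant factors (1,1,1,1,1,1,1,1,1).

Boundary ∂_2: C_2 → C_1 acts by ∂[p,q,r] = [q,r] − [p,r] + [p,q]. For instance
  ∂[2,9,10] = [9,10] − [2,10] + [2,9],
  ∂[2,3,10] = [3,10] − [2,10] + [2,3].
The resulting 22×10 matrix has rank 10, and its Smith normal form has invariant factors (1,1,1,1,1,1,1,1,1,1).

Now H_k = ker ∂_k / im ∂_{k+1}, so:

  H_0: rank C_0 − rank ∂_1 = 10 − 9 = 1, and the invariant factors of ∂_1 are all 1, so H_0 = Z.
  H_1: rank ker ∂_1 − rank ∂_2 = (22 − 9) − 10 = 3, and the invariant factors of ∂_2 are all 1, so H_1 = Z^3.
  H_2: rank ker ∂_2 − rank ∂_3 = (10 − 10) − 0 = 0, and there is no ∂_3, so H_2 = 0.

H_0 ≅ Z,  H_1 ≅ Z^3,  H_2 = 0.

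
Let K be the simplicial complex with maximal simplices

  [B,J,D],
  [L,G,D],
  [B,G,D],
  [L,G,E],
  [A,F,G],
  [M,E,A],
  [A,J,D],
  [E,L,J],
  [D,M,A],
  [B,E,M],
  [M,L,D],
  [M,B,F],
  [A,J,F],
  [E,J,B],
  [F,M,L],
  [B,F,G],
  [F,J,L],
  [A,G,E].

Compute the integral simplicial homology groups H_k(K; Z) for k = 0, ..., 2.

Take the total order A < B < D < E < F < G < J < L < M on the vertex set. Then K (dimension 2) consists of the simplices:

  0-simplices (9): A, B, D, E, F, G, J, L, M
  1-simplices (27): AD, AE, AF, AG, AJ, AM, BD, BE, BF, BG, BJ, BM, DG, DJ, DL, DM, EG, EJ, EL, EM, FG, FJ, FL, FM, GL, JL, LM
  2-simplices (18): ADJ, ADM, AEG, AEM, AFG, AFJ, BDG, BDJ, BEJ, BEM, BFG, BFM, DGL, DLM, EGL, EJL, FJL, FLM

giving chain groups C_0 ≅ Z^9, C_1 ≅ Z^27, C_2 ≅ Z^18.

Boundary ∂_1: C_1 → C_0 sends each edge [p,q] (with p < q) to q − p. For instance
  ∂EG = G − E.
As a 9×27 matrix over Z this has rank 8, with invariant factors (1,1,1,1,1,1,1,1).

∂_2: C_2 → C_1 maps a triangle to the signed sum of its edges. For instance
  ∂DLM = LM − DM + DL,
  ∂AFJ = FJ − AJ + AF.
This gives a 27×18 integer matrix of rank 17; reducing to Smith normal form yields diagonal entries (1,1,1,1,1,1,1,1,1,1,1,1,1,1,1,1,1).

Computing H_k = (kernel of ∂_k) / (image of ∂_{k+1}):

  H_0: rank C_0 − rank ∂_1 = 9 − 8 = 1, and the invariant factors of ∂_1 are all 1, so H_0 = Z.
  H_1: rank ker ∂_1 − rank ∂_2 = (27 − 8) − 17 = 2, and the invariant factors of ∂_2 are all 1, so H_1 = Z^2.
  H_2: rank ker ∂_2 − rank ∂_3 = (18 − 17) − 0 = 1, and there is no ∂_3, so H_2 = Z.

As a check, the Euler characteristic is 9 − 27 + 18 = 0, which agrees with 1 − 2 + 1 = 0.
(K is a triangulation of the torus T^2.)

H_0 = Z,  H_1 = Z^2,  H_2 = Z.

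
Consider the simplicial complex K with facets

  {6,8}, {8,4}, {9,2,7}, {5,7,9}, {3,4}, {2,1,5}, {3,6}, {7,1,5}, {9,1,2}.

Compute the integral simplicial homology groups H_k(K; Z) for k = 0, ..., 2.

H_0 ≅ Z^2,  H_1 ≅ Z^2,  H_2 = 0.

K has 9 vertices, 14 edges, 5 triangles.
rank ∂_0 = 0, rank ∂_1 = 7 ⇒ b_0 = 9 − 0 − 7 = 2; all invariant factors of ∂_1 are 1 so no torsion. So H_0 = Z^2.
rank ∂_1 = 7, rank ∂_2 = 5 ⇒ b_1 = 14 − 7 − 5 = 2; all invariant factors of ∂_2 are 1 so no torsion. So H_1 = Z^2.
rank ∂_2 = 5, rank ∂_3 = 0 ⇒ b_2 = 5 − 5 − 0 = 0. So H_2 = 0.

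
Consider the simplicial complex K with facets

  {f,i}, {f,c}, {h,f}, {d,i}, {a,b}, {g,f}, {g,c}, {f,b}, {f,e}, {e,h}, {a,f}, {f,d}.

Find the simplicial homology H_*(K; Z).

We work with the vertex ordering a < b < c < d < e < f < g < h < i. The simplices of K, each written with vertices in increasing order, are:

  0-simplices (9): a, b, c, d, e, f, g, h, i
  1-simplices (12): ab, af, bf, cf, cg, df, di, ef, eh, fg, fh, fi

giving chain groups C_0 ≅ Z^9, C_1 ≅ Z^12.

The boundary map ∂_1: C_1 → C_0 is given by ∂[p,q] = [q] − [p]. For instance
  ∂di = i − d.
The resulting 9×12 matrix has rank 8, and its Smith normal form has invariant factors (1,1,1,1,1,1,1,1).

Now H_k = ker ∂_k / im ∂_{k+1}, so:

  H_0: rank C_0 − rank ∂_1 = 9 − 8 = 1, and the invariant factors of ∂_1 are all 1, so H_0 ≅ Z.
  H_1: rank ker ∂_1 − rank ∂_2 = (12 − 8) − 0 = 4, and there is no ∂_2, so H_1 ≅ Z^4.

As a check, the Euler characteristic is 9 − 12 = -3, which agrees with 1 − 4 = -3.

H_0 ≅ Z,  H_1 ≅ Z^4.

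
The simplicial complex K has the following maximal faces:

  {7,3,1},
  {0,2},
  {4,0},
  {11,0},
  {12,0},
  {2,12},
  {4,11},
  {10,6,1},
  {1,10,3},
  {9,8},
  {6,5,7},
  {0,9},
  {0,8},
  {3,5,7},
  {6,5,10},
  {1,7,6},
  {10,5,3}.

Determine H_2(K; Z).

K has 13 vertices, 21 edges, 8 triangles.
rank ∂_2 = 7, rank ∂_3 = 0 ⇒ b_2 = 8 − 7 − 0 = 1. So H_2 ≅ Z.

H_2 = Z.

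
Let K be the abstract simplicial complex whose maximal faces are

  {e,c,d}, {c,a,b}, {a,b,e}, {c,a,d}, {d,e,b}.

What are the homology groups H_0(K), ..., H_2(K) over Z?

K has 5 vertices, 10 edges, 5 triangles.
rank ∂_0 = 0, rank ∂_1 = 4 ⇒ b_0 = 5 − 0 − 4 = 1; all invariant factors of ∂_1 are 1 so no torsion. So H_0 = Z.
rank ∂_1 = 4, rank ∂_2 = 5 ⇒ b_1 = 10 − 4 − 5 = 1; all invariant factors of ∂_2 are 1 so no torsion. So H_1 = Z.
rank ∂_2 = 5, rank ∂_3 = 0 ⇒ b_2 = 5 − 5 − 0 = 0. So H_2 = 0.

H_0 = Z,  H_1 = Z,  H_2 = 0.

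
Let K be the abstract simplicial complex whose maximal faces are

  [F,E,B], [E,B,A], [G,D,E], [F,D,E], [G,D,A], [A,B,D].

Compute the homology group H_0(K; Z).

Order the vertices as A < B < D < E < F < G. Listing each simplex with vertices in this order, K has dimension 2 with simplices:

  0-simplices (6): A, B, D, E, F, G
  1-simplices (12): AB, AD, AE, AG, BD, BE, BF, DE, DF, DG, EF, EG
  2-simplices (6): ABD, ABE, ADG, BEF, DEF, DEG

so the chain groups are C_0 ≅ Z^6, C_1 ≅ Z^12, C_2 ≅ Z^6.

∂_1: C_1 → C_0 maps an edge to its endpoints' difference, ∂[p,q] = q − p.
The resulting 6×12 matrix has rank 5, and its Smith normal form has invariant factors (1,1,1,1,1).

The boundary map ∂_2: C_2 → C_1 sends each 2-simplex [p,q,r] to [q,r] − [p,r] + [p,q]. For instance
  ∂DEG = EG − DG + DE,
  ∂ABD = BD − AD + AB.
The 12×6 boundary matrix has rank 6 and Smith normal form diag(1,1,1,1,1,1).

From H_k ≅ ker(∂_k) / im(∂_{k+1}) we obtain:

  H_0: rank C_0 − rank ∂_1 = 6 − 5 = 1, and the invariant factors of ∂_1 are all 1, so H_0 ≅ Z.

H_0 ≅ Z.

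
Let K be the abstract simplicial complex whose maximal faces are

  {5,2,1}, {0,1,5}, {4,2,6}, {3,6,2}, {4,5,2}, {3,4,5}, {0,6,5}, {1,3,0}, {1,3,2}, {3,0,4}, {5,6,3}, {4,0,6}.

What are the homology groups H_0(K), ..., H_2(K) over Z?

Order the vertices as 0 < 1 < 2 < 3 < 4 < 5 < 6. Listing each simplex with vertices in this order, K has dimension 2 with simplices:

  0-simplices (7): [0], [1], [2], [3], [4], [5], [6]
  1-simplices (18): [0,1], [0,3], [0,4], [0,5], [0,6], [1,2], [1,3], [1,5], [2,3], [2,4], [2,5], [2,6], [3,4], [3,5], [3,6], [4,5], [4,6], [5,6]
  2-simplices (12): [0,1,3], [0,1,5], [0,3,4], [0,4,6], [0,5,6], [1,2,3], [1,2,5], [2,3,6], [2,4,5], [2,4,6], [3,4,5], [3,5,6]

Hence C_0 ≅ Z^7, C_1 ≅ Z^18, C_2 ≅ Z^12.

The boundary map ∂_1: C_1 → C_0 is given by ∂[p,q] = [q] − [p]. For instance
  ∂[4,6] = [6] − [4].
The resulting 7×18 matrix has rank 6, and its Smith normal form has invariant factors (1,1,1,1,1,1).

∂_2: C_2 → C_1 acts by ∂[p,q,r] = [q,r] − [p,r] + [p,q]. For instance
  ∂[0,1,5] = [1,5] − [0,5] + [0,1],
  ∂[2,3,6] = [3,6] − [2,6] + [2,3].
As a 18×12 matrix over Z this has rank 12, with invariant factors (1,1,1,1,1,1,1,1,1,1,1,2).

From H_k ≅ ker(∂_k) / im(∂_{k+1}) we obtain:

  H_0: rank C_0 − rank ∂_1 = 7 − 6 = 1, and the invariant factors of ∂_1 are all 1, so H_0 = Z.
  H_1: rank ker ∂_1 − rank ∂_2 = (18 − 6) − 12 = 0, and ∂_2 has invariant factor 2 > 1, so H_1 = Z/2.
  H_2: rank ker ∂_2 − rank ∂_3 = (12 − 12) − 0 = 0, and there is no ∂_3, so H_2 = 0.

H_0 = Z,  H_1 = Z/2,  H_2 = 0.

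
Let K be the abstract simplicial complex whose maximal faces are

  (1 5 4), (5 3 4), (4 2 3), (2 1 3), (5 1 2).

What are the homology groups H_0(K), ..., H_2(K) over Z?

Take the total order 1 < 2 < 3 < 4 < 5 on the vertex set. Then K (dimension 2) consists of the simplices:

  0-simplices (5): [1], [2], [3], [4], [5]
  1-simplices (10): [1,2], [1,3], [1,4], [1,5], [2,3], [2,4], [2,5], [3,4], [3,5], [4,5]
  2-simplices (5): [1,2,3], [1,2,5], [1,4,5], [2,3,4], [3,4,5]

Hence C_0 ≅ Z^5, C_1 ≅ Z^10, C_2 ≅ Z^5.

Boundary ∂_1: C_1 → C_0 is given by ∂[p,q] = [q] − [p]. For instance
  ∂[1,2] = [2] − [1].
The resulting 5×10 matrix has rank 4, and its Smith normal form has invariant factors (1,1,1,1).

Boundary ∂_2: C_2 → C_1 sends each 2-simplex [p,q,r] to [q,r] − [p,r] + [p,q]. For instance
  ∂[2,3,4] = [3,4] − [2,4] + [2,3],
  ∂[1,2,3] = [2,3] − [1,3] + [1,2].
The 10×5 boundary matrix has rank 5 and Smith normal form diag(1,1,1,1,1).

Reading off H_k = ker ∂_k / im ∂_{k+1}:

  H_0: rank C_0 − rank ∂_1 = 5 − 4 = 1, and the invariant factors of ∂_1 are all 1, so H_0 = Z.
  H_1: rank ker ∂_1 − rank ∂_2 = (10 − 4) − 5 = 1, and the invariant factors of ∂_2 are all 1, so H_1 = Z.
  H_2: rank ker ∂_2 − rank ∂_3 = (5 − 5) − 0 = 0, and there is no ∂_3, so H_2 = 0.

(K is a triangulation of the Möbius band.)

H_0 ≅ Z,  H_1 ≅ Z,  H_2 = 0.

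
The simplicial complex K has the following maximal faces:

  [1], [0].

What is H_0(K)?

Fix the vertex order 0 < 1 and write every simplex with vertices in increasing order. Then dim K = 0 and the simplices of K are:

  0-simplices (2): [0], [1]

giving chain groups C_0 ≅ Z^2.

Now H_k = ker ∂_k / im ∂_{k+1}, so:

  H_0: rank C_0 − rank ∂_1 = 2 − 0 = 2, and there is no ∂_1, so H_0 ≅ Z^2.

(K is a triangulation of a set of 2 points.)

H_0 ≅ Z^2.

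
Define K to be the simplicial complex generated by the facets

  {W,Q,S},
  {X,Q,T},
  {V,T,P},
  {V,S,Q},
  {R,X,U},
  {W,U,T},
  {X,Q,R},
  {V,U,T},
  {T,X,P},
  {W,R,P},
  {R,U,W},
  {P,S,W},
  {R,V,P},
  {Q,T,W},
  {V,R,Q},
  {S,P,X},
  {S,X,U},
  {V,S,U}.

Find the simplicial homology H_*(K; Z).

H_0 ≅ Z,  H_1 ≅ Z^2,  H_2 ≅ Z.

Order the vertices as P < Q < R < S < T < U < V < W < X. Listing each simplex with vertices in this order, K has dimension 2 with simplices:

  0-simplices (9): P, Q, R, S, T, U, V, W, X
  1-simplices (27): PR, PS, PT, PV, PW, PX, QR, QS, QT, QV, QW, QX, RU, RV, RW, RX, SU, SV, SW, SX, TU, TV, TW, TX, UV, UW, UX
  2-simplices (18): PRV, PRW, PSW, PSX, PTV, PTX, QRV, QRX, QSV, QSW, QTW, QTX, RUW, RUX, SUV, SUX, TUV, TUW

Hence C_0 ≅ Z^9, C_1 ≅ Z^27, C_2 ≅ Z^18.

∂_1: C_1 → C_0 sends each edge [p,q] (with p < q) to q − p.
This gives a 9×27 integer matrix of rank 8; reducing to Smith normal form yields diagonal entries (1,1,1,1,1,1,1,1).

Boundary ∂_2: C_2 → C_1 maps a triangle to the signed sum of its edges. For instance
  ∂PRV = RV − PV + PR,
  ∂QTW = TW − QW + QT.
The 27×18 boundary matrix has rank 17 and Smith normal form diag(1,1,1,1,1,1,1,1,1,1,1,1,1,1,1,1,1).

Now H_k = ker ∂_k / im ∂_{k+1}, so:

  H_0: rank C_0 − rank ∂_1 = 9 − 8 = 1, and the invariant factors of ∂_1 are all 1, so H_0 = Z.
  H_1: rank ker ∂_1 − rank ∂_2 = (27 − 8) − 17 = 2, and the invariant factors of ∂_2 are all 1, so H_1 = Z^2.
  H_2: rank ker ∂_2 − rank ∂_3 = (18 − 17) − 0 = 1, and there is no ∂_3, so H_2 = Z.

As a check, the Euler characteristic is 9 − 27 + 18 = 0, which agrees with 1 − 2 + 1 = 0.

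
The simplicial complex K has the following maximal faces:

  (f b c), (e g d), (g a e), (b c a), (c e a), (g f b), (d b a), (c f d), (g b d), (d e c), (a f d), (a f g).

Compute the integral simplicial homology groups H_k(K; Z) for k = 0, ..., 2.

H_0 = Z,  H_1 = Z/2,  H_2 = 0.

K has 7 vertices, 18 edges, 12 triangles.
rank ∂_0 = 0, rank ∂_1 = 6 ⇒ b_0 = 7 − 0 − 6 = 1; all invariant factors of ∂_1 are 1 so no torsion. So H_0 = Z.
rank ∂_1 = 6, rank ∂_2 = 12 ⇒ b_1 = 18 − 6 − 12 = 0; ∂_2 has invariant factor(s) [2] giving torsion. So H_1 = Z/2.
rank ∂_2 = 12, rank ∂_3 = 0 ⇒ b_2 = 12 − 12 − 0 = 0. So H_2 = 0.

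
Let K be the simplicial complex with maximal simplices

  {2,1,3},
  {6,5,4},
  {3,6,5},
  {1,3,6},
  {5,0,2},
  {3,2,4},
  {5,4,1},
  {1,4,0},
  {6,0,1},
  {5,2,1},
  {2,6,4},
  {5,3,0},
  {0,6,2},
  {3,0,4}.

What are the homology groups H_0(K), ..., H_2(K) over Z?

Take the total order 0 < 1 < 2 < 3 < 4 < 5 < 6 on the vertex set. Then K (dimension 2) consists of the simplices:

  0-simplices (7): [0], [1], [2], [3], [4], [5], [6]
  1-simplices (21): [0,1], [0,2], [0,3], [0,4], [0,5], [0,6], [1,2], [1,3], [1,4], [1,5], [1,6], [2,3], [2,4], [2,5], [2,6], [3,4], [3,5], [3,6], [4,5], [4,6], [5,6]
  2-simplices (14): [0,1,4], [0,1,6], [0,2,5], [0,2,6], [0,3,4], [0,3,5], [1,2,3], [1,2,5], [1,3,6], [1,4,5], [2,3,4], [2,4,6], [3,5,6], [4,5,6]

giving chain groups C_0 ≅ Z^7, C_1 ≅ Z^21, C_2 ≅ Z^14.

∂_1: C_1 → C_0 is given by ∂[p,q] = [q] − [p]. For instance
  ∂[0,4] = [4] − [0].
The 7×21 boundary matrix has rank 6 and Smith normal form diag(1,1,1,1,1,1).

Boundary ∂_2: C_2 → C_1 maps a triangle to the signed sum of its edges. For instance
  ∂[0,1,4] = [1,4] − [0,4] + [0,1],
  ∂[0,3,4] = [3,4] − [0,4] + [0,3].
The 21×14 boundary matrix has rank 13 and Smith normal form diag(1,1,1,1,1,1,1,1,1,1,1,1,1).

Now H_k = ker ∂_k / im ∂_{k+1}, so:

  H_0: rank C_0 − rank ∂_1 = 7 − 6 = 1, and the invariant factors of ∂_1 are all 1, so H_0 = Z.
  H_1: rank ker ∂_1 − rank ∂_2 = (21 − 6) − 13 = 2, and the invariant factors of ∂_2 are all 1, so H_1 = Z^2.
  H_2: rank ker ∂_2 − rank ∂_3 = (14 − 13) − 0 = 1, and there is no ∂_3, so H_2 = Z.

H_0 = Z,  H_1 = Z^2,  H_2 = Z.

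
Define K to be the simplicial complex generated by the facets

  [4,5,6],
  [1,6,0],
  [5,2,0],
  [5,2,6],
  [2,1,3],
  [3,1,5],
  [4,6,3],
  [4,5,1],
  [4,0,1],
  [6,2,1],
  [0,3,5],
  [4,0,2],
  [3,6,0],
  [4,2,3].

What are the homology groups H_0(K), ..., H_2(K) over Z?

H_0 ≅ Z,  H_1 ≅ Z^2,  H_2 ≅ Z.

Take the total order 0 < 1 < 2 < 3 < 4 < 5 < 6 on the vertex set. Then K (dimension 2) consists of the simplices:

  0-simplices (7): [0], [1], [2], [3], [4], [5], [6]
  1-simplices (21): [0,1], [0,2], [0,3], [0,4], [0,5], [0,6], [1,2], [1,3], [1,4], [1,5], [1,6], [2,3], [2,4], [2,5], [2,6], [3,4], [3,5], [3,6], [4,5], [4,6], [5,6]
  2-simplices (14): [0,1,4], [0,1,6], [0,2,4], [0,2,5], [0,3,5], [0,3,6], [1,2,3], [1,2,6], [1,3,5], [1,4,5], [2,3,4], [2,5,6], [3,4,6], [4,5,6]

Hence C_0 ≅ Z^7, C_1 ≅ Z^21, C_2 ≅ Z^14.

∂_1: C_1 → C_0 is given by ∂[p,q] = [q] − [p]. For instance
  ∂[0,1] = [1] − [0].
As a 7×21 matrix over Z this has rank 6, with invariant factors (1,1,1,1,1,1).

Boundary ∂_2: C_2 → C_1 sends each 2-simplex [p,q,r] to [q,r] − [p,r] + [p,q]. For instance
  ∂[0,2,4] = [2,4] − [0,4] + [0,2],
  ∂[2,3,4] = [3,4] − [2,4] + [2,3].
This gives a 21×14 integer matrix of rank 13; reducing to Smith normal form yields diagonal entries (1,1,1,1,1,1,1,1,1,1,1,1,1).

Reading off H_k = ker ∂_k / im ∂_{k+1}:

  H_0: rank C_0 − rank ∂_1 = 7 − 6 = 1, and the invariant factors of ∂_1 are all 1, so H_0 = Z.
  H_1: rank ker ∂_1 − rank ∂_2 = (21 − 6) − 13 = 2, and the invariant factors of ∂_2 are all 1, so H_1 = Z^2.
  H_2: rank ker ∂_2 − rank ∂_3 = (14 − 13) − 0 = 1, and there is no ∂_3, so H_2 = Z.

(K is a triangulation of the torus T^2.)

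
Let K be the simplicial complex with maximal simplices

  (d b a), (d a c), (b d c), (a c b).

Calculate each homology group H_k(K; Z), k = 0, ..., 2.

H_0 = Z,  H_1 = 0,  H_2 = Z.

Take the total order a < b < c < d on the vertex set. Then K (dimension 2) consists of the simplices:

  0-simplices (4): a, b, c, d
  1-simplices (6): ab, ac, ad, bc, bd, cd
  2-simplices (4): abc, abd, acd, bcd

Hence C_0 ≅ Z^4, C_1 ≅ Z^6, C_2 ≅ Z^4.

The boundary map ∂_1: C_1 → C_0 is given by ∂[p,q] = [q] − [p].
This gives a 4×6 integer matrix of rank 3; reducing to Smith normal form yields diagonal entries (1,1,1).

The boundary map ∂_2: C_2 → C_1 sends each 2-simplex [p,q,r] to [q,r] − [p,r] + [p,q]. For instance
  ∂abd = bd − ad + ab,
  ∂abc = bc − ac + ab.
This gives a 6×4 integer matrix of rank 3; reducing to Smith normal form yields diagonal entries (1,1,1).

Reading off H_k = ker ∂_k / im ∂_{k+1}:

  H_0: rank C_0 − rank ∂_1 = 4 − 3 = 1, and the invariant factors of ∂_1 are all 1, so H_0 = Z.
  H_1: rank ker ∂_1 − rank ∂_2 = (6 − 3) − 3 = 0, and the invariant factors of ∂_2 are all 1, so H_1 = 0.
  H_2: rank ker ∂_2 − rank ∂_3 = (4 − 3) − 0 = 1, and there is no ∂_3, so H_2 = Z.

As a check, the Euler characteristic is 4 − 6 + 4 = 2, which agrees with 1 − 0 + 1 = 2.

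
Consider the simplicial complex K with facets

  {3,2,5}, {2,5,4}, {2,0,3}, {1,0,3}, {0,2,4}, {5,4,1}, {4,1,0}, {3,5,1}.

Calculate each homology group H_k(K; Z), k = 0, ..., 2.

Order the vertices as 0 < 1 < 2 < 3 < 4 < 5. Listing each simplex with vertices in this order, K has dimension 2 with simplices:

  0-simplices (6): [0], [1], [2], [3], [4], [5]
  1-simplices (12): [0,1], [0,2], [0,3], [0,4], [1,3], [1,4], [1,5], [2,3], [2,4], [2,5], [3,5], [4,5]
  2-simplices (8): [0,1,3], [0,1,4], [0,2,3], [0,2,4], [1,3,5], [1,4,5], [2,3,5], [2,4,5]

so the chain groups are C_0 ≅ Z^6, C_1 ≅ Z^12, C_2 ≅ Z^8.

∂_1: C_1 → C_0 maps an edge to its endpoints' difference, ∂[p,q] = q − p. For instance
  ∂[1,5] = [5] − [1].
This gives a 6×12 integer matrix of rank 5; reducing to Smith normal form yields diagonal entries (1,1,1,1,1).

The boundary map ∂_2: C_2 → C_1 acts by ∂[p,q,r] = [q,r] − [p,r] + [p,q]. For instance
  ∂[0,2,3] = [2,3] − [0,3] + [0,2],
  ∂[0,2,4] = [2,4] − [0,4] + [0,2].
The 12×8 boundary matrix has rank 7 and Smith normal form diag(1,1,1,1,1,1,1).

Reading off H_k = ker ∂_k / im ∂_{k+1}:

  H_0: rank C_0 − rank ∂_1 = 6 − 5 = 1, and the invariant factors of ∂_1 are all 1, so H_0 = Z.
  H_1: rank ker ∂_1 − rank ∂_2 = (12 − 5) − 7 = 0, and the invariant factors of ∂_2 are all 1, so H_1 = 0.
  H_2: rank ker ∂_2 − rank ∂_3 = (8 − 7) − 0 = 1, and there is no ∂_3, so H_2 = Z.

(K is a triangulation of the 2-sphere S^2.)

H_0 = Z,  H_1 = 0,  H_2 = Z.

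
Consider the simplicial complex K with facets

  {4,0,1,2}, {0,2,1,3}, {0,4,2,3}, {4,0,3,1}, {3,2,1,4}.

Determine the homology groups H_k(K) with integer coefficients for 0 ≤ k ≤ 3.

We work with the vertex ordering 0 < 1 < 2 < 3 < 4. The simplices of K, each written with vertices in increasing order, are:

  0-simplices (5): [0], [1], [2], [3], [4]
  1-simplices (10): [0,1], [0,2], [0,3], [0,4], [1,2], [1,3], [1,4], [2,3], [2,4], [3,4]
  2-simplices (10): [0,1,2], [0,1,3], [0,1,4], [0,2,3], [0,2,4], [0,3,4], [1,2,3], [1,2,4], [1,3,4], [2,3,4]
  3-simplices (5): [0,1,2,3], [0,1,2,4], [0,1,3,4], [0,2,3,4], [1,2,3,4]

giving chain groups C_0 ≅ Z^5, C_1 ≅ Z^10, C_2 ≅ Z^10, C_3 ≅ Z^5.

∂_1: C_1 → C_0 sends each edge [p,q] (with p < q) to q − p.
The 5×10 boundary matrix has rank 4 and Smith normal form diag(1,1,1,1).

∂_2: C_2 → C_1 maps a triangle to the signed sum of its edges. For instance
  ∂[1,2,4] = [2,4] − [1,4] + [1,2],
  ∂[0,1,2] = [1,2] − [0,2] + [0,1].
The 10×10 boundary matrix has rank 6 and Smith normal form diag(1,1,1,1,1,1).

The boundary map ∂_3: C_3 → C_2 sends each 3-simplex σ to the alternating sum Σ_i (−1)^i (σ with its i-th vertex removed). For instance
  ∂[0,1,3,4] = [1,3,4] − [0,3,4] + [0,1,4] − [0,1,3],
  ∂[1,2,3,4] = [2,3,4] − [1,3,4] + [1,2,4] − [1,2,3].
The resulting 10×5 matrix has rank 4, and its Smith normal form has invariant factors (1,1,1,1).

Reading off H_k = ker ∂_k / im ∂_{k+1}:

  H_0: rank C_0 − rank ∂_1 = 5 − 4 = 1, and the invariant factors of ∂_1 are all 1, so H_0 = Z.
  H_1: rank ker ∂_1 − rank ∂_2 = (10 − 4) − 6 = 0, and the invariant factors of ∂_2 are all 1, so H_1 = 0.
  H_2: rank ker ∂_2 − rank ∂_3 = (10 − 6) − 4 = 0, and the invariant factors of ∂_3 are all 1, so H_2 = 0.
  H_3: rank ker ∂_3 − rank ∂_4 = (5 − 4) − 0 = 1, and there is no ∂_4, so H_3 = Z.

As a check, the Euler characteristic is 5 − 10 + 10 − 5 = 0, which agrees with 1 − 0 + 0 − 1 = 0.

H_0 ≅ Z,  H_1 = 0,  H_2 = 0,  H_3 ≅ Z.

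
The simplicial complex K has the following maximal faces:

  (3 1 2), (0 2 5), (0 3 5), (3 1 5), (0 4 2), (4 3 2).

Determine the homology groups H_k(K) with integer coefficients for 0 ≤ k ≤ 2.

We work with the vertex ordering 0 < 1 < 2 < 3 < 4 < 5. The simplices of K, each written with vertices in increasing order, are:

  0-simplices (6): [0], [1], [2], [3], [4], [5]
  1-simplices (12): [0,2], [0,3], [0,4], [0,5], [1,2], [1,3], [1,5], [2,3], [2,4], [2,5], [3,4], [3,5]
  2-simplices (6): [0,2,4], [0,2,5], [0,3,5], [1,2,3], [1,3,5], [2,3,4]

Hence C_0 ≅ Z^6, C_1 ≅ Z^12, C_2 ≅ Z^6.

∂_1: C_1 → C_0 maps an edge to its endpoints' difference, ∂[p,q] = q − p. For instance
  ∂[1,5] = [5] − [1].
The resulting 6×12 matrix has rank 5, and its Smith normal form has invariant factors (1,1,1,1,1).

Boundary ∂_2: C_2 → C_1 sends each 2-simplex [p,q,r] to [q,r] − [p,r] + [p,q]. For instance
  ∂[2,3,4] = [3,4] − [2,4] + [2,3],
  ∂[0,2,5] = [2,5] − [0,5] + [0,2].
As a 12×6 matrix over Z this has rank 6, with invariant factors (1,1,1,1,1,1).

Reading off H_k = ker ∂_k / im ∂_{k+1}:

  H_0: rank C_0 − rank ∂_1 = 6 − 5 = 1, and the invariant factors of ∂_1 are all 1, so H_0 ≅ Z.
  H_1: rank ker ∂_1 − rank ∂_2 = (12 − 5) − 6 = 1, and the invariant factors of ∂_2 are all 1, so H_1 ≅ Z.
  H_2: rank ker ∂_2 − rank ∂_3 = (6 − 6) − 0 = 0, and there is no ∂_3, so H_2 ≅ 0.

H_0 = Z,  H_1 = Z,  H_2 = 0.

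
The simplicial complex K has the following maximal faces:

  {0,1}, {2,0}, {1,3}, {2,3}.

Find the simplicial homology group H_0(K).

H_0 ≅ Z.

Fix the vertex order 0 < 1 < 2 < 3 and write every simplex with vertices in increasing order. Then dim K = 1 and the simplices of K are:

  0-simplices (4): [0], [1], [2], [3]
  1-simplices (4): [0,1], [0,2], [1,3], [2,3]

giving chain groups C_0 ≅ Z^4, C_1 ≅ Z^4.

Boundary ∂_1: C_1 → C_0 is given by ∂[p,q] = [q] − [p]. For instance
  ∂[0,1] = [1] − [0].
This gives a 4×4 integer matrix of rank 3; reducing to Smith normal form yields diagonal entries (1,1,1).

Reading off H_k = ker ∂_k / im ∂_{k+1}:

  H_0: rank C_0 − rank ∂_1 = 4 − 3 = 1, and the invariant factors of ∂_1 are all 1, so H_0 = Z.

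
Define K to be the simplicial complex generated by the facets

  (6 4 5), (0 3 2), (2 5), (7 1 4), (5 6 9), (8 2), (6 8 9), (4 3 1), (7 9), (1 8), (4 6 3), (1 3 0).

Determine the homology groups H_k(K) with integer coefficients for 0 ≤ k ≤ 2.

H_0 = Z,  H_1 = Z^4,  H_2 = 0.

We work with the vertex ordering 0 < 1 < 2 < 3 < 4 < 5 < 6 < 7 < 8 < 9. The simplices of K, each written with vertices in increasing order, are:

  0-simplices (10): [0], [1], [2], [3], [4], [5], [6], [7], [8], [9]
  1-simplices (21): [0,1], [0,2], [0,3], [1,3], [1,4], [1,7], [1,8], [2,3], [2,5], [2,8], [3,4], [3,6], [4,5], [4,6], [4,7], [5,6], [5,9], [6,8], [6,9], [7,9], [8,9]
  2-simplices (8): [0,1,3], [0,2,3], [1,3,4], [1,4,7], [3,4,6], [4,5,6], [5,6,9], [6,8,9]

so the chain groups are C_0 ≅ Z^10, C_1 ≅ Z^21, C_2 ≅ Z^8.

The boundary map ∂_1: C_1 → C_0 is given by ∂[p,q] = [q] − [p].
As a 10×21 matrix over Z this has rank 9, with invariant factors (1,1,1,1,1,1,1,1,1).

∂_2: C_2 → C_1 acts by ∂[p,q,r] = [q,r] − [p,r] + [p,q]. For instance
  ∂[1,4,7] = [4,7] − [1,7] + [1,4],
  ∂[0,2,3] = [2,3] − [0,3] + [0,2].
The 21×8 boundary matrix has rank 8 and Smith normal form diag(1,1,1,1,1,1,1,1).

Computing H_k = (kernel of ∂_k) / (image of ∂_{k+1}):

  H_0: rank C_0 − rank ∂_1 = 10 − 9 = 1, and the invariant factors of ∂_1 are all 1, so H_0 ≅ Z.
  H_1: rank ker ∂_1 − rank ∂_2 = (21 − 9) − 8 = 4, and the invariant factors of ∂_2 are all 1, so H_1 ≅ Z^4.
  H_2: rank ker ∂_2 − rank ∂_3 = (8 − 8) − 0 = 0, and there is no ∂_3, so H_2 ≅ 0.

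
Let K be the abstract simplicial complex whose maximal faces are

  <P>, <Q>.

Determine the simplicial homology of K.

Take the total order P < Q on the vertex set. Then K (dimension 0) consists of the simplices:

  0-simplices (2): P, Q

Hence C_0 ≅ Z^2.

Computing H_k = (kernel of ∂_k) / (image of ∂_{k+1}):

  H_0: rank C_0 − rank ∂_1 = 2 − 0 = 2, and there is no ∂_1, so H_0 ≅ Z^2.

(K is a triangulation of a set of 2 points.)

H_0 ≅ Z^2.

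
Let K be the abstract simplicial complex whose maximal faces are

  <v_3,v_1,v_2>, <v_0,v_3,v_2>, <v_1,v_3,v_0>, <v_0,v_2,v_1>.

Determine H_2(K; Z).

H_2 ≅ Z.

K has 4 vertices, 6 edges, 4 triangles.
rank ∂_2 = 3, rank ∂_3 = 0 ⇒ b_2 = 4 − 3 − 0 = 1. So H_2 = Z.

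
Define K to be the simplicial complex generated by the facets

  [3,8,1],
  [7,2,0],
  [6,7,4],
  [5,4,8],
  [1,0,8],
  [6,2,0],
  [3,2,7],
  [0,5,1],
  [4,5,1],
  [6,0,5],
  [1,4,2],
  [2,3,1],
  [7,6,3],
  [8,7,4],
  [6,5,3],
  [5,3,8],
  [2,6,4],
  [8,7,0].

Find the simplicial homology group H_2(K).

We work with the vertex ordering 0 < 1 < 2 < 3 < 4 < 5 < 6 < 7 < 8. The simplices of K, each written with vertices in increasing order, are:

  0-simplices (9): [0], [1], [2], [3], [4], [5], [6], [7], [8]
  1-simplices (27): (27 of them)
  2-simplices (18): [0,1,5], [0,1,8], [0,2,6], [0,2,7], [0,5,6], [0,7,8], [1,2,3], [1,2,4], [1,3,8], [1,4,5], [2,3,7], [2,4,6], [3,5,6], [3,5,8], [3,6,7], [4,5,8], [4,6,7], [4,7,8]

giving chain groups C_0 ≅ Z^9, C_1 ≅ Z^27, C_2 ≅ Z^18.

The boundary map ∂_1: C_1 → C_0 sends each edge [p,q] (with p < q) to q − p.
The 9×27 boundary matrix has rank 8 and Smith normal form diag(1,1,1,1,1,1,1,1).

Boundary ∂_2: C_2 → C_1 acts by ∂[p,q,r] = [q,r] − [p,r] + [p,q]. For instance
  ∂[2,4,6] = [4,6] − [2,6] + [2,4],
  ∂[4,7,8] = [7,8] − [4,8] + [4,7].
As a 27×18 matrix over Z this has rank 18, with invariant factors (1,1,1,1,1,1,1,1,1,1,1,1,1,1,1,1,1,2).

Reading off H_k = ker ∂_k / im ∂_{k+1}:

  H_2: rank ker ∂_2 − rank ∂_3 = (18 − 18) − 0 = 0, and there is no ∂_3, so H_2 = 0.

H_2 = 0.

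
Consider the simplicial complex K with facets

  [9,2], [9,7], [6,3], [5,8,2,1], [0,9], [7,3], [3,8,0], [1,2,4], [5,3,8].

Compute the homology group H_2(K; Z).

K has 10 vertices, 17 edges, 7 triangles, 1 3-simplex.
rank ∂_2 = 6, rank ∂_3 = 1 ⇒ b_2 = 7 − 6 − 1 = 0; all invariant factors of ∂_3 are 1 so no torsion. So H_2 = 0.

H_2 = 0.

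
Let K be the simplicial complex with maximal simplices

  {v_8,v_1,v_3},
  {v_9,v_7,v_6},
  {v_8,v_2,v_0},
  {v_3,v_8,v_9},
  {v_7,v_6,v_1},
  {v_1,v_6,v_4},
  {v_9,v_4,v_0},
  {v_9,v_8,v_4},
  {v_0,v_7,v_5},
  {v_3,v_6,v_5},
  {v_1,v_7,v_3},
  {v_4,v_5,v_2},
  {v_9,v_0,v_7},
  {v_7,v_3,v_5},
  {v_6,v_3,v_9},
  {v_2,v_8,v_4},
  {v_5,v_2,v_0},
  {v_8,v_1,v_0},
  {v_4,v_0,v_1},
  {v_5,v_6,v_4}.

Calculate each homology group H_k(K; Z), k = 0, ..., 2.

Order the vertices as v_0 < v_1 < v_2 < v_3 < v_4 < v_5 < v_6 < v_7 < v_8 < v_9. Listing each simplex with vertices in this order, K has dimension 2 with simplices:

  0-simplices (10): [v_0], [v_1], [v_2], [v_3], [v_4], [v_5], [v_6], [v_7], [v_8], [v_9]
  1-simplices (30): (30 of them)
  2-simplices (20): (20 of them)

giving chain groups C_0 ≅ Z^10, C_1 ≅ Z^30, C_2 ≅ Z^20.

Boundary ∂_1: C_1 → C_0 maps an edge to its endpoints' difference, ∂[p,q] = q − p. For instance
  ∂[v_4,v_5] = [v_5] − [v_4].
The 10×30 boundary matrix has rank 9 and Smith normal form diag(1,1,1,1,1,1,1,1,1).

The boundary map ∂_2: C_2 → C_1 acts by ∂[p,q,r] = [q,r] − [p,r] + [p,q]. For instance
  ∂[v_3,v_8,v_9] = [v_8,v_9] − [v_3,v_9] + [v_3,v_8],
  ∂[v_0,v_2,v_5] = [v_2,v_5] − [v_0,v_5] + [v_0,v_2].
The resulting 30×20 matrix has rank 20, and its Smith normal form has invariant factors (1,1,1,1,1,1,1,1,1,1,1,1,1,1,1,1,1,1,1,2).

Computing H_k = (kernel of ∂_k) / (image of ∂_{k+1}):

  H_0: rank C_0 − rank ∂_1 = 10 − 9 = 1, and the invariant factors of ∂_1 are all 1, so H_0 ≅ Z.
  H_1: rank ker ∂_1 − rank ∂_2 = (30 − 9) − 20 = 1, and ∂_2 has invariant factor 2 > 1, so H_1 ≅ Z ⊕ Z/2.
  H_2: rank ker ∂_2 − rank ∂_3 = (20 − 20) − 0 = 0, and there is no ∂_3, so H_2 ≅ 0.

H_0 ≅ Z,  H_1 ≅ Z ⊕ Z/2,  H_2 = 0.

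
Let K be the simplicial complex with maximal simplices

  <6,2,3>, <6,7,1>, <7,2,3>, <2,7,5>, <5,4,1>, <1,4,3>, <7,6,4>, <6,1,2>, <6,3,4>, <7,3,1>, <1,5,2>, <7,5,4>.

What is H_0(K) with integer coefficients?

H_0 ≅ Z.

Take the total order 1 < 2 < 3 < 4 < 5 < 6 < 7 on the vertex set. Then K (dimension 2) consists of the simplices:

  0-simplices (7): [1], [2], [3], [4], [5], [6], [7]
  1-simplices (18): [1,2], [1,3], [1,4], [1,5], [1,6], [1,7], [2,3], [2,5], [2,6], [2,7], [3,4], [3,6], [3,7], [4,5], [4,6], [4,7], [5,7], [6,7]
  2-simplices (12): [1,2,5], [1,2,6], [1,3,4], [1,3,7], [1,4,5], [1,6,7], [2,3,6], [2,3,7], [2,5,7], [3,4,6], [4,5,7], [4,6,7]

Hence C_0 ≅ Z^7, C_1 ≅ Z^18, C_2 ≅ Z^12.

∂_1: C_1 → C_0 maps an edge to its endpoints' difference, ∂[p,q] = q − p. For instance
  ∂[2,6] = [6] − [2].
The resulting 7×18 matrix has rank 6, and its Smith normal form has invariant factors (1,1,1,1,1,1).

∂_2: C_2 → C_1 acts by ∂[p,q,r] = [q,r] − [p,r] + [p,q]. For instance
  ∂[1,4,5] = [4,5] − [1,5] + [1,4],
  ∂[2,3,6] = [3,6] − [2,6] + [2,3].
This gives a 18×12 integer matrix of rank 12; reducing to Smith normal form yields diagonal entries (1,1,1,1,1,1,1,1,1,1,1,2).

Computing H_k = (kernel of ∂_k) / (image of ∂_{k+1}):

  H_0: rank C_0 − rank ∂_1 = 7 − 6 = 1, and the invariant factors of ∂_1 are all 1, so H_0 = Z.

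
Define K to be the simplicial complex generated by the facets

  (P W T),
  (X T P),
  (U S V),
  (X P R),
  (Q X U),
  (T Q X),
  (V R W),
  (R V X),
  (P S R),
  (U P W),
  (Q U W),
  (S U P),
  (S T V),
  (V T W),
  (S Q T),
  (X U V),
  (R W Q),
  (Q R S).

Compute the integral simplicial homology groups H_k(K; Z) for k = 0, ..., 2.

Order the vertices as P < Q < R < S < T < U < V < W < X. Listing each simplex with vertices in this order, K has dimension 2 with simplices:

  0-simplices (9): P, Q, R, S, T, U, V, W, X
  1-simplices (27): PR, PS, PT, PU, PW, PX, QR, QS, QT, QU, QW, QX, RS, RV, RW, RX, ST, SU, SV, TV, TW, TX, UV, UW, UX, VW, VX
  2-simplices (18): PRS, PRX, PSU, PTW, PTX, PUW, QRS, QRW, QST, QTX, QUW, QUX, RVW, RVX, STV, SUV, TVW, UVX

so the chain groups are C_0 ≅ Z^9, C_1 ≅ Z^27, C_2 ≅ Z^18.

Boundary ∂_1: C_1 → C_0 sends each edge [p,q] (with p < q) to q − p. For instance
  ∂QU = U − Q.
This gives a 9×27 integer matrix of rank 8; reducing to Smith normal form yields diagonal entries (1,1,1,1,1,1,1,1).

∂_2: C_2 → C_1 acts by ∂[p,q,r] = [q,r] − [p,r] + [p,q]. For instance
  ∂TVW = VW − TW + TV,
  ∂STV = TV − SV + ST.
This gives a 27×18 integer matrix of rank 17; reducing to Smith normal form yields diagonal entries (1,1,1,1,1,1,1,1,1,1,1,1,1,1,1,1,1).

From H_k ≅ ker(∂_k) / im(∂_{k+1}) we obtain:

  H_0: rank C_0 − rank ∂_1 = 9 − 8 = 1, and the invariant factors of ∂_1 are all 1, so H_0 = Z.
  H_1: rank ker ∂_1 − rank ∂_2 = (27 − 8) − 17 = 2, and the invariant factors of ∂_2 are all 1, so H_1 = Z^2.
  H_2: rank ker ∂_2 − rank ∂_3 = (18 − 17) − 0 = 1, and there is no ∂_3, so H_2 = Z.

(K is a triangulation of the torus T^2.)

H_0 = Z,  H_1 = Z^2,  H_2 = Z.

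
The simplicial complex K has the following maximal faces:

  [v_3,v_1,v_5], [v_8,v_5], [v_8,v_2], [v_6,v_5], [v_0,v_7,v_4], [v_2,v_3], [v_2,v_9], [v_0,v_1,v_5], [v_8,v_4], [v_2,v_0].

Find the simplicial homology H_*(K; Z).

H_0 ≅ Z,  H_1 ≅ Z^3,  H_2 = 0.

K has 10 vertices, 15 edges, 3 triangles.
rank ∂_0 = 0, rank ∂_1 = 9 ⇒ b_0 = 10 − 0 − 9 = 1; all invariant factors of ∂_1 are 1 so no torsion. So H_0 = Z.
rank ∂_1 = 9, rank ∂_2 = 3 ⇒ b_1 = 15 − 9 − 3 = 3; all invariant factors of ∂_2 are 1 so no torsion. So H_1 = Z^3.
rank ∂_2 = 3, rank ∂_3 = 0 ⇒ b_2 = 3 − 3 − 0 = 0. So H_2 = 0.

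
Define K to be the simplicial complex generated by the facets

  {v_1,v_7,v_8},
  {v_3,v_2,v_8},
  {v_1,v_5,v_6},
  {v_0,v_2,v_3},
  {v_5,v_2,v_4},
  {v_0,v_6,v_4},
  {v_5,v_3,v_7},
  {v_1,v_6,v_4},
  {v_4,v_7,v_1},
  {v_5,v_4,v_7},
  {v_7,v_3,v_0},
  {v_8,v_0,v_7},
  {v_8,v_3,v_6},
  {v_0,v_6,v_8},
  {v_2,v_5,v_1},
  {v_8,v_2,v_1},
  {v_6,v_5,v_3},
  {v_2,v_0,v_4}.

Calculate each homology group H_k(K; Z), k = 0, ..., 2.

H_0 ≅ Z,  H_1 ≅ Z ⊕ Z/2Z,  H_2 = 0.

Fix the vertex order v_0 < v_1 < v_2 < v_3 < v_4 < v_5 < v_6 < v_7 < v_8 and write every simplex with vertices in increasing order. Then dim K = 2 and the simplices of K are:

  0-simplices (9): [v_0], [v_1], [v_2], [v_3], [v_4], [v_5], [v_6], [v_7], [v_8]
  1-simplices (27): (27 of them)
  2-simplices (18): (18 of them)

so the chain groups are C_0 ≅ Z^9, C_1 ≅ Z^27, C_2 ≅ Z^18.

Boundary ∂_1: C_1 → C_0 maps an edge to its endpoints' difference, ∂[p,q] = q − p. For instance
  ∂[v_0,v_8] = [v_8] − [v_0].
As a 9×27 matrix over Z this has rank 8, with invariant factors (1,1,1,1,1,1,1,1).

Boundary ∂_2: C_2 → C_1 sends each 2-simplex [p,q,r] to [q,r] − [p,r] + [p,q]. For instance
  ∂[v_4,v_5,v_7] = [v_5,v_7] − [v_4,v_7] + [v_4,v_5],
  ∂[v_1,v_4,v_7] = [v_4,v_7] − [v_1,v_7] + [v_1,v_4].
This gives a 27×18 integer matrix of rank 18; reducing to Smith normal form yields diagonal entries (1,1,1,1,1,1,1,1,1,1,1,1,1,1,1,1,1,2).

Now H_k = ker ∂_k / im ∂_{k+1}, so:

  H_0: rank C_0 − rank ∂_1 = 9 − 8 = 1, and the invariant factors of ∂_1 are all 1, so H_0 = Z.
  H_1: rank ker ∂_1 − rank ∂_2 = (27 − 8) − 18 = 1, and ∂_2 has invariant factor 2 > 1, so H_1 = Z ⊕ Z/2Z.
  H_2: rank ker ∂_2 − rank ∂_3 = (18 − 18) − 0 = 0, and there is no ∂_3, so H_2 = 0.

As a check, the Euler characteristic is 9 − 27 + 18 = 0, which agrees with 1 − 1 + 0 = 0.
(K is a triangulation of the Klein bottle.)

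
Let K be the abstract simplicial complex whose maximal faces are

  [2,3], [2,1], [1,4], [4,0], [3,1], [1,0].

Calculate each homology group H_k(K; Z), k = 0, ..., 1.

We work with the vertex ordering 0 < 1 < 2 < 3 < 4. The simplices of K, each written with vertices in increasing order, are:

  0-simplices (5): [0], [1], [2], [3], [4]
  1-simplices (6): [0,1], [0,4], [1,2], [1,3], [1,4], [2,3]

Hence C_0 ≅ Z^5, C_1 ≅ Z^6.

∂_1: C_1 → C_0 maps an edge to its endpoints' difference, ∂[p,q] = q − p.
As a 5×6 matrix over Z this has rank 4, with invariant factors (1,1,1,1).

Reading off H_k = ker ∂_k / im ∂_{k+1}:

  H_0: rank C_0 − rank ∂_1 = 5 − 4 = 1, and the invariant factors of ∂_1 are all 1, so H_0 ≅ Z.
  H_1: rank ker ∂_1 − rank ∂_2 = (6 − 4) − 0 = 2, and there is no ∂_2, so H_1 ≅ Z^2.

H_0 ≅ Z,  H_1 ≅ Z^2.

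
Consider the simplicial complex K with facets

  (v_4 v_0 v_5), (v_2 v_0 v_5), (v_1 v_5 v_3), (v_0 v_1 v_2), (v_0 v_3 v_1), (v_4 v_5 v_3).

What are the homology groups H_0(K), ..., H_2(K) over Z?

K has 6 vertices, 12 edges, 6 triangles.
rank ∂_0 = 0, rank ∂_1 = 5 ⇒ b_0 = 6 − 0 − 5 = 1; all invariant factors of ∂_1 are 1 so no torsion. So H_0 = Z.
rank ∂_1 = 5, rank ∂_2 = 6 ⇒ b_1 = 12 − 5 − 6 = 1; all invariant factors of ∂_2 are 1 so no torsion. So H_1 = Z.
rank ∂_2 = 6, rank ∂_3 = 0 ⇒ b_2 = 6 − 6 − 0 = 0. So H_2 = 0.

H_0 = Z,  H_1 = Z,  H_2 = 0.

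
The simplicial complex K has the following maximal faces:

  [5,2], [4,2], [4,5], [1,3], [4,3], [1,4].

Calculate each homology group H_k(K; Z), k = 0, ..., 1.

Take the total order 1 < 2 < 3 < 4 < 5 on the vertex set. Then K (dimension 1) consists of the simplices:

  0-simplices (5): [1], [2], [3], [4], [5]
  1-simplices (6): [1,3], [1,4], [2,4], [2,5], [3,4], [4,5]

so the chain groups are C_0 ≅ Z^5, C_1 ≅ Z^6.

The boundary map ∂_1: C_1 → C_0 is given by ∂[p,q] = [q] − [p]. For instance
  ∂[4,5] = [5] − [4].
This gives a 5×6 integer matrix of rank 4; reducing to Smith normal form yields diagonal entries (1,1,1,1).

From H_k ≅ ker(∂_k) / im(∂_{k+1}) we obtain:

  H_0: rank C_0 − rank ∂_1 = 5 − 4 = 1, and the invariant factors of ∂_1 are all 1, so H_0 = Z.
  H_1: rank ker ∂_1 − rank ∂_2 = (6 − 4) − 0 = 2, and there is no ∂_2, so H_1 = Z^2.

As a check, the Euler characteristic is 5 − 6 = -1, which agrees with 1 − 2 = -1.

H_0 = Z,  H_1 = Z^2.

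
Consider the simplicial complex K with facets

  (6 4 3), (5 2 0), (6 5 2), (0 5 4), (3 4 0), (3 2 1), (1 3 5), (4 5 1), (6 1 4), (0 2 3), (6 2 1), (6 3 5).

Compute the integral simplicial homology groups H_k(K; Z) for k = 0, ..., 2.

Take the total order 0 < 1 < 2 < 3 < 4 < 5 < 6 on the vertex set. Then K (dimension 2) consists of the simplices:

  0-simplices (7): [0], [1], [2], [3], [4], [5], [6]
  1-simplices (18): [0,2], [0,3], [0,4], [0,5], [1,2], [1,3], [1,4], [1,5], [1,6], [2,3], [2,5], [2,6], [3,4], [3,5], [3,6], [4,5], [4,6], [5,6]
  2-simplices (12): [0,2,3], [0,2,5], [0,3,4], [0,4,5], [1,2,3], [1,2,6], [1,3,5], [1,4,5], [1,4,6], [2,5,6], [3,4,6], [3,5,6]

so the chain groups are C_0 ≅ Z^7, C_1 ≅ Z^18, C_2 ≅ Z^12.

Boundary ∂_1: C_1 → C_0 maps an edge to its endpoints' difference, ∂[p,q] = q − p.
The 7×18 boundary matrix has rank 6 and Smith normal form diag(1,1,1,1,1,1).

Boundary ∂_2: C_2 → C_1 acts by ∂[p,q,r] = [q,r] − [p,r] + [p,q]. For instance
  ∂[0,2,3] = [2,3] − [0,3] + [0,2],
  ∂[1,4,5] = [4,5] − [1,5] + [1,4].
As a 18×12 matrix over Z this has rank 12, with invariant factors (1,1,1,1,1,1,1,1,1,1,1,2).

Reading off H_k = ker ∂_k / im ∂_{k+1}:

  H_0: rank C_0 − rank ∂_1 = 7 − 6 = 1, and the invariant factors of ∂_1 are all 1, so H_0 ≅ Z.
  H_1: rank ker ∂_1 − rank ∂_2 = (18 − 6) − 12 = 0, and ∂_2 has invariant factor 2 > 1, so H_1 ≅ Z/2.
  H_2: rank ker ∂_2 − rank ∂_3 = (12 − 12) − 0 = 0, and there is no ∂_3, so H_2 ≅ 0.

(K is a triangulation of the real projective plane RP^2.)

H_0 ≅ Z,  H_1 ≅ Z/2,  H_2 = 0.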